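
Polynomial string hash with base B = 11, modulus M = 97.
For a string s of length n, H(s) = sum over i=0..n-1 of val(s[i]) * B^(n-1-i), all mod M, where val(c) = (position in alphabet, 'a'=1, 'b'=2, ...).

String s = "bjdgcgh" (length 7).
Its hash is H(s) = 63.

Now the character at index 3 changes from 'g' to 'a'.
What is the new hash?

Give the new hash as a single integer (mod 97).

val('g') = 7, val('a') = 1
Position k = 3, exponent = n-1-k = 3
B^3 mod M = 11^3 mod 97 = 70
Delta = (1 - 7) * 70 mod 97 = 65
New hash = (63 + 65) mod 97 = 31

Answer: 31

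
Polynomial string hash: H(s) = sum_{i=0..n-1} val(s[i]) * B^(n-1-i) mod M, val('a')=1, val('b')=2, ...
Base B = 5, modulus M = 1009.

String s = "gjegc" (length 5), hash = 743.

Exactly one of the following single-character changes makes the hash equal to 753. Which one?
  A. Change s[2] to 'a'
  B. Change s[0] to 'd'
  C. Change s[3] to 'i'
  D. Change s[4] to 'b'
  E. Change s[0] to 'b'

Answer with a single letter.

Option A: s[2]='e'->'a', delta=(1-5)*5^2 mod 1009 = 909, hash=743+909 mod 1009 = 643
Option B: s[0]='g'->'d', delta=(4-7)*5^4 mod 1009 = 143, hash=743+143 mod 1009 = 886
Option C: s[3]='g'->'i', delta=(9-7)*5^1 mod 1009 = 10, hash=743+10 mod 1009 = 753 <-- target
Option D: s[4]='c'->'b', delta=(2-3)*5^0 mod 1009 = 1008, hash=743+1008 mod 1009 = 742
Option E: s[0]='g'->'b', delta=(2-7)*5^4 mod 1009 = 911, hash=743+911 mod 1009 = 645

Answer: C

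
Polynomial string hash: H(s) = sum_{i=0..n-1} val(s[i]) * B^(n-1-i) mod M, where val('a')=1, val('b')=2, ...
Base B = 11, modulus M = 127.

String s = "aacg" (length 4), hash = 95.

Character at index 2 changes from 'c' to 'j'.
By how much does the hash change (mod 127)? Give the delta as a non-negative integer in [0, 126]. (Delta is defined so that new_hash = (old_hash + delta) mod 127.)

Delta formula: (val(new) - val(old)) * B^(n-1-k) mod M
  val('j') - val('c') = 10 - 3 = 7
  B^(n-1-k) = 11^1 mod 127 = 11
  Delta = 7 * 11 mod 127 = 77

Answer: 77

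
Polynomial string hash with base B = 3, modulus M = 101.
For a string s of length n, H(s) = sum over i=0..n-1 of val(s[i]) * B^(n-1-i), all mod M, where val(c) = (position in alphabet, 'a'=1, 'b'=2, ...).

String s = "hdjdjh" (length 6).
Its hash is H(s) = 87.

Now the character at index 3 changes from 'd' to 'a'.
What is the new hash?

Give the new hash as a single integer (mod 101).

val('d') = 4, val('a') = 1
Position k = 3, exponent = n-1-k = 2
B^2 mod M = 3^2 mod 101 = 9
Delta = (1 - 4) * 9 mod 101 = 74
New hash = (87 + 74) mod 101 = 60

Answer: 60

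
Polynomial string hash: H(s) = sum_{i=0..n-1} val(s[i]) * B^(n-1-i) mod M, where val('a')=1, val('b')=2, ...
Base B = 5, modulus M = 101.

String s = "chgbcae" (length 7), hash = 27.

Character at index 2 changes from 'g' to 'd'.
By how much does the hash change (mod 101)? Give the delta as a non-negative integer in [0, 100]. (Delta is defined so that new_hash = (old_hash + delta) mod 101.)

Delta formula: (val(new) - val(old)) * B^(n-1-k) mod M
  val('d') - val('g') = 4 - 7 = -3
  B^(n-1-k) = 5^4 mod 101 = 19
  Delta = -3 * 19 mod 101 = 44

Answer: 44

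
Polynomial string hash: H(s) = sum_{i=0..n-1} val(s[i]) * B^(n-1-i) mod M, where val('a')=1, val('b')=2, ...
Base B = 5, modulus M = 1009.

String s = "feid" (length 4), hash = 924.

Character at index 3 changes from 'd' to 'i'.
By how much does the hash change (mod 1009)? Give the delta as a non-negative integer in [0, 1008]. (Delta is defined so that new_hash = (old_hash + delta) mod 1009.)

Delta formula: (val(new) - val(old)) * B^(n-1-k) mod M
  val('i') - val('d') = 9 - 4 = 5
  B^(n-1-k) = 5^0 mod 1009 = 1
  Delta = 5 * 1 mod 1009 = 5

Answer: 5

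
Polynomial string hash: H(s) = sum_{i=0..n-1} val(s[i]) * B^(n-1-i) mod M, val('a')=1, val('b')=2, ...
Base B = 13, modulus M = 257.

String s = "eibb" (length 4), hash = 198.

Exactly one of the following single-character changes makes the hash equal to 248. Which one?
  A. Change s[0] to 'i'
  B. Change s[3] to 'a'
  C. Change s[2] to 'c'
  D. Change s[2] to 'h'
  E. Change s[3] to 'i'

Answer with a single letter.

Answer: A

Derivation:
Option A: s[0]='e'->'i', delta=(9-5)*13^3 mod 257 = 50, hash=198+50 mod 257 = 248 <-- target
Option B: s[3]='b'->'a', delta=(1-2)*13^0 mod 257 = 256, hash=198+256 mod 257 = 197
Option C: s[2]='b'->'c', delta=(3-2)*13^1 mod 257 = 13, hash=198+13 mod 257 = 211
Option D: s[2]='b'->'h', delta=(8-2)*13^1 mod 257 = 78, hash=198+78 mod 257 = 19
Option E: s[3]='b'->'i', delta=(9-2)*13^0 mod 257 = 7, hash=198+7 mod 257 = 205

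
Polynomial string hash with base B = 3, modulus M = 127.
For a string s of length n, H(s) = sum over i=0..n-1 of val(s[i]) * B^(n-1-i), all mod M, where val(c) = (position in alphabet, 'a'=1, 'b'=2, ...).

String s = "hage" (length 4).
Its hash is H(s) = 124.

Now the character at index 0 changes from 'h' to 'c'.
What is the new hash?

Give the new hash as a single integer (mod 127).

val('h') = 8, val('c') = 3
Position k = 0, exponent = n-1-k = 3
B^3 mod M = 3^3 mod 127 = 27
Delta = (3 - 8) * 27 mod 127 = 119
New hash = (124 + 119) mod 127 = 116

Answer: 116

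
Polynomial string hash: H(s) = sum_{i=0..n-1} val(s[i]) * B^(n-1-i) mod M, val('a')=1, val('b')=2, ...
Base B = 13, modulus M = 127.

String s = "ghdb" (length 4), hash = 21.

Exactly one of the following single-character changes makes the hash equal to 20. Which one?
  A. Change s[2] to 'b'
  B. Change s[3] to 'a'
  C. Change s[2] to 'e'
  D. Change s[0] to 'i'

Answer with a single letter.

Option A: s[2]='d'->'b', delta=(2-4)*13^1 mod 127 = 101, hash=21+101 mod 127 = 122
Option B: s[3]='b'->'a', delta=(1-2)*13^0 mod 127 = 126, hash=21+126 mod 127 = 20 <-- target
Option C: s[2]='d'->'e', delta=(5-4)*13^1 mod 127 = 13, hash=21+13 mod 127 = 34
Option D: s[0]='g'->'i', delta=(9-7)*13^3 mod 127 = 76, hash=21+76 mod 127 = 97

Answer: B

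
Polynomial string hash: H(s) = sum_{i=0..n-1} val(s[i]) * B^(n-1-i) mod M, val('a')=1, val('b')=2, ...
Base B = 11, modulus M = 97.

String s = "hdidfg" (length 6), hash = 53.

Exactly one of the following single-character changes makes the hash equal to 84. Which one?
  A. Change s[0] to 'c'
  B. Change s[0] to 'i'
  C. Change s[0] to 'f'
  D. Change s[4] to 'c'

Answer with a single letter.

Answer: B

Derivation:
Option A: s[0]='h'->'c', delta=(3-8)*11^5 mod 97 = 39, hash=53+39 mod 97 = 92
Option B: s[0]='h'->'i', delta=(9-8)*11^5 mod 97 = 31, hash=53+31 mod 97 = 84 <-- target
Option C: s[0]='h'->'f', delta=(6-8)*11^5 mod 97 = 35, hash=53+35 mod 97 = 88
Option D: s[4]='f'->'c', delta=(3-6)*11^1 mod 97 = 64, hash=53+64 mod 97 = 20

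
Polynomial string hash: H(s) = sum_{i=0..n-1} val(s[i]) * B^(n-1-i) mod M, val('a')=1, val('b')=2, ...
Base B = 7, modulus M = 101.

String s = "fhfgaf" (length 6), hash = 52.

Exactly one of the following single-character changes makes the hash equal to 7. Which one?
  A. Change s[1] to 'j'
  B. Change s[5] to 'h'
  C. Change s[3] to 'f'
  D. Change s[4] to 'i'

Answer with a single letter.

Option A: s[1]='h'->'j', delta=(10-8)*7^4 mod 101 = 55, hash=52+55 mod 101 = 6
Option B: s[5]='f'->'h', delta=(8-6)*7^0 mod 101 = 2, hash=52+2 mod 101 = 54
Option C: s[3]='g'->'f', delta=(6-7)*7^2 mod 101 = 52, hash=52+52 mod 101 = 3
Option D: s[4]='a'->'i', delta=(9-1)*7^1 mod 101 = 56, hash=52+56 mod 101 = 7 <-- target

Answer: D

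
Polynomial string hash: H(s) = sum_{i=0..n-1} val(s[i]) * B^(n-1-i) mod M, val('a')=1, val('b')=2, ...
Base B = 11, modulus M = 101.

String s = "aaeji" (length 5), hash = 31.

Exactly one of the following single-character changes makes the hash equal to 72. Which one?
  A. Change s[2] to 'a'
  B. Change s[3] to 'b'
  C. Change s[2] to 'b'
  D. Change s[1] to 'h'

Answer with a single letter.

Option A: s[2]='e'->'a', delta=(1-5)*11^2 mod 101 = 21, hash=31+21 mod 101 = 52
Option B: s[3]='j'->'b', delta=(2-10)*11^1 mod 101 = 13, hash=31+13 mod 101 = 44
Option C: s[2]='e'->'b', delta=(2-5)*11^2 mod 101 = 41, hash=31+41 mod 101 = 72 <-- target
Option D: s[1]='a'->'h', delta=(8-1)*11^3 mod 101 = 25, hash=31+25 mod 101 = 56

Answer: C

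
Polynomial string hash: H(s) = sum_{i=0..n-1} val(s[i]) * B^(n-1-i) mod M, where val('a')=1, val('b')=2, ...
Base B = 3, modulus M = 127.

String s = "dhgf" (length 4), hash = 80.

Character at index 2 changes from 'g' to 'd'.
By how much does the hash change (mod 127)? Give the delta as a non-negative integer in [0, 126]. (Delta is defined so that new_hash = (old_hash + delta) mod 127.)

Answer: 118

Derivation:
Delta formula: (val(new) - val(old)) * B^(n-1-k) mod M
  val('d') - val('g') = 4 - 7 = -3
  B^(n-1-k) = 3^1 mod 127 = 3
  Delta = -3 * 3 mod 127 = 118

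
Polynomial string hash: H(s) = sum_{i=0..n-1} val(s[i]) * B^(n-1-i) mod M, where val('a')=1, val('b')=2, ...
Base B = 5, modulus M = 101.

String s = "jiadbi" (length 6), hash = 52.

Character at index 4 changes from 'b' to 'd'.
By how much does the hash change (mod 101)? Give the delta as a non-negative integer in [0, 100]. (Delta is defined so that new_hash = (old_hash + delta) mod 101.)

Delta formula: (val(new) - val(old)) * B^(n-1-k) mod M
  val('d') - val('b') = 4 - 2 = 2
  B^(n-1-k) = 5^1 mod 101 = 5
  Delta = 2 * 5 mod 101 = 10

Answer: 10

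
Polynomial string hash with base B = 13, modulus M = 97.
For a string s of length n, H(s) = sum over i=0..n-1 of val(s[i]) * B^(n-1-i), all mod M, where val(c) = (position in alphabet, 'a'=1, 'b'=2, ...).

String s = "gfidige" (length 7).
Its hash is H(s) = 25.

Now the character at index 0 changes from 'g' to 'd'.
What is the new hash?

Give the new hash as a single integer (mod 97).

Answer: 49

Derivation:
val('g') = 7, val('d') = 4
Position k = 0, exponent = n-1-k = 6
B^6 mod M = 13^6 mod 97 = 89
Delta = (4 - 7) * 89 mod 97 = 24
New hash = (25 + 24) mod 97 = 49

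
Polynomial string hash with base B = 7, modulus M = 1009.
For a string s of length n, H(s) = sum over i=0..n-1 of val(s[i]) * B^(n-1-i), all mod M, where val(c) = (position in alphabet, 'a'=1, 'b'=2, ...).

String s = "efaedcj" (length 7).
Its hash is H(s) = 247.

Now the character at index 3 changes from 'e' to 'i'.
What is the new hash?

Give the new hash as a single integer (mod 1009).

Answer: 610

Derivation:
val('e') = 5, val('i') = 9
Position k = 3, exponent = n-1-k = 3
B^3 mod M = 7^3 mod 1009 = 343
Delta = (9 - 5) * 343 mod 1009 = 363
New hash = (247 + 363) mod 1009 = 610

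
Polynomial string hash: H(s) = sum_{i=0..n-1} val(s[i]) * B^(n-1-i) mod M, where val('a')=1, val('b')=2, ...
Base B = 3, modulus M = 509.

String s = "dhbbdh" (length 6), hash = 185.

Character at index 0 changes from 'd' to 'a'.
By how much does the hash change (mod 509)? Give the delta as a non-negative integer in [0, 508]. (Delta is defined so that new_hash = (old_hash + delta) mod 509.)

Answer: 289

Derivation:
Delta formula: (val(new) - val(old)) * B^(n-1-k) mod M
  val('a') - val('d') = 1 - 4 = -3
  B^(n-1-k) = 3^5 mod 509 = 243
  Delta = -3 * 243 mod 509 = 289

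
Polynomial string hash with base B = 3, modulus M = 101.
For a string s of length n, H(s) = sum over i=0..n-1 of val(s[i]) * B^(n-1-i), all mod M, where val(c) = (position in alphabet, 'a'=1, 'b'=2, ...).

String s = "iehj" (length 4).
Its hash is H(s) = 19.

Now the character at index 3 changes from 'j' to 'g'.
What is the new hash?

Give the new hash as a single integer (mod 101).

Answer: 16

Derivation:
val('j') = 10, val('g') = 7
Position k = 3, exponent = n-1-k = 0
B^0 mod M = 3^0 mod 101 = 1
Delta = (7 - 10) * 1 mod 101 = 98
New hash = (19 + 98) mod 101 = 16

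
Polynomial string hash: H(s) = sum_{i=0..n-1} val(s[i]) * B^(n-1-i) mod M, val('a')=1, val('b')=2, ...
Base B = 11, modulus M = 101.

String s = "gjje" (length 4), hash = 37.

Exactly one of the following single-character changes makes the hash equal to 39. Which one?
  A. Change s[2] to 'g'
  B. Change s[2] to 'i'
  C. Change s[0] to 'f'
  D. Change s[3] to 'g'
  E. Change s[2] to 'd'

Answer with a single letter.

Answer: D

Derivation:
Option A: s[2]='j'->'g', delta=(7-10)*11^1 mod 101 = 68, hash=37+68 mod 101 = 4
Option B: s[2]='j'->'i', delta=(9-10)*11^1 mod 101 = 90, hash=37+90 mod 101 = 26
Option C: s[0]='g'->'f', delta=(6-7)*11^3 mod 101 = 83, hash=37+83 mod 101 = 19
Option D: s[3]='e'->'g', delta=(7-5)*11^0 mod 101 = 2, hash=37+2 mod 101 = 39 <-- target
Option E: s[2]='j'->'d', delta=(4-10)*11^1 mod 101 = 35, hash=37+35 mod 101 = 72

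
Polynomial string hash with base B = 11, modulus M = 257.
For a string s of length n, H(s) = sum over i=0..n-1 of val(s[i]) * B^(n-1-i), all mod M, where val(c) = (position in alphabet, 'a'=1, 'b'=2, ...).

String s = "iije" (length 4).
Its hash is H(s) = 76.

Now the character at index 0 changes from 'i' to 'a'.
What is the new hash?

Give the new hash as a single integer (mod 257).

val('i') = 9, val('a') = 1
Position k = 0, exponent = n-1-k = 3
B^3 mod M = 11^3 mod 257 = 46
Delta = (1 - 9) * 46 mod 257 = 146
New hash = (76 + 146) mod 257 = 222

Answer: 222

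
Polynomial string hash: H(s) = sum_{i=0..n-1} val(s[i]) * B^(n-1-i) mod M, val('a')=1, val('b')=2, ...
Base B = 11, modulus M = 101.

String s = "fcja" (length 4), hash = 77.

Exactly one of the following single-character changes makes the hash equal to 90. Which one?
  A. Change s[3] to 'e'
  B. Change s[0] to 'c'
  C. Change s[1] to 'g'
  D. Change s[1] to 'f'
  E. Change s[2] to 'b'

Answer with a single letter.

Option A: s[3]='a'->'e', delta=(5-1)*11^0 mod 101 = 4, hash=77+4 mod 101 = 81
Option B: s[0]='f'->'c', delta=(3-6)*11^3 mod 101 = 47, hash=77+47 mod 101 = 23
Option C: s[1]='c'->'g', delta=(7-3)*11^2 mod 101 = 80, hash=77+80 mod 101 = 56
Option D: s[1]='c'->'f', delta=(6-3)*11^2 mod 101 = 60, hash=77+60 mod 101 = 36
Option E: s[2]='j'->'b', delta=(2-10)*11^1 mod 101 = 13, hash=77+13 mod 101 = 90 <-- target

Answer: E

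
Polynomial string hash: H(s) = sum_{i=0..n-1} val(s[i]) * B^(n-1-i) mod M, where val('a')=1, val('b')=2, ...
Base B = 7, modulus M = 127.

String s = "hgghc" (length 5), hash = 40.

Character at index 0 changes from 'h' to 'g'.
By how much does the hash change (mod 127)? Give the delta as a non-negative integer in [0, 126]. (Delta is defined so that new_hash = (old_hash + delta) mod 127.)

Answer: 12

Derivation:
Delta formula: (val(new) - val(old)) * B^(n-1-k) mod M
  val('g') - val('h') = 7 - 8 = -1
  B^(n-1-k) = 7^4 mod 127 = 115
  Delta = -1 * 115 mod 127 = 12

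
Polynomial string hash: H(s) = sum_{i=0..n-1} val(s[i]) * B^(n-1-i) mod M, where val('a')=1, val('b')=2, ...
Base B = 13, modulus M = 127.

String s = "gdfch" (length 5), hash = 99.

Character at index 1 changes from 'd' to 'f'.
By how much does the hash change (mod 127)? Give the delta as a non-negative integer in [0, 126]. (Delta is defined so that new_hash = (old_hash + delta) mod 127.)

Answer: 76

Derivation:
Delta formula: (val(new) - val(old)) * B^(n-1-k) mod M
  val('f') - val('d') = 6 - 4 = 2
  B^(n-1-k) = 13^3 mod 127 = 38
  Delta = 2 * 38 mod 127 = 76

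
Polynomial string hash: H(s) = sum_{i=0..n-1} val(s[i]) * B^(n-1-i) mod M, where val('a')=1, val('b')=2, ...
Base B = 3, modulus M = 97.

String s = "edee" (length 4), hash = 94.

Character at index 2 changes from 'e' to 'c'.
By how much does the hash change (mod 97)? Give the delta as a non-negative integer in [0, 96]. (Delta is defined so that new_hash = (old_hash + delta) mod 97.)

Delta formula: (val(new) - val(old)) * B^(n-1-k) mod M
  val('c') - val('e') = 3 - 5 = -2
  B^(n-1-k) = 3^1 mod 97 = 3
  Delta = -2 * 3 mod 97 = 91

Answer: 91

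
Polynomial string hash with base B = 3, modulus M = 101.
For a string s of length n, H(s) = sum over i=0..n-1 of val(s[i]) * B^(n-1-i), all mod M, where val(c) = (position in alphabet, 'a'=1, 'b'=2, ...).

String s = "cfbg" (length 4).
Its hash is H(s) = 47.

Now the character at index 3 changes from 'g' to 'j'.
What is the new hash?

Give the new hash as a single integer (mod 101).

Answer: 50

Derivation:
val('g') = 7, val('j') = 10
Position k = 3, exponent = n-1-k = 0
B^0 mod M = 3^0 mod 101 = 1
Delta = (10 - 7) * 1 mod 101 = 3
New hash = (47 + 3) mod 101 = 50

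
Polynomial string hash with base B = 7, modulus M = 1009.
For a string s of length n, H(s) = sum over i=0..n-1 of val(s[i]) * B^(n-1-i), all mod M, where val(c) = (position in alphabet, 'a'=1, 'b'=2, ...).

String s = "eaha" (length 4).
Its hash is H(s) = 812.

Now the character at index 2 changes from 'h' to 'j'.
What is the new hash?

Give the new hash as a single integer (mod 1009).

val('h') = 8, val('j') = 10
Position k = 2, exponent = n-1-k = 1
B^1 mod M = 7^1 mod 1009 = 7
Delta = (10 - 8) * 7 mod 1009 = 14
New hash = (812 + 14) mod 1009 = 826

Answer: 826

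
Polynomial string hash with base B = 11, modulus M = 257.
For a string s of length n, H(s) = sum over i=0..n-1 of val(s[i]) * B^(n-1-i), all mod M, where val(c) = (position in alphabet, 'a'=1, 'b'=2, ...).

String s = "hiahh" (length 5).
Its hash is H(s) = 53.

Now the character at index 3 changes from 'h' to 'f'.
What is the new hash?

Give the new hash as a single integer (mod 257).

Answer: 31

Derivation:
val('h') = 8, val('f') = 6
Position k = 3, exponent = n-1-k = 1
B^1 mod M = 11^1 mod 257 = 11
Delta = (6 - 8) * 11 mod 257 = 235
New hash = (53 + 235) mod 257 = 31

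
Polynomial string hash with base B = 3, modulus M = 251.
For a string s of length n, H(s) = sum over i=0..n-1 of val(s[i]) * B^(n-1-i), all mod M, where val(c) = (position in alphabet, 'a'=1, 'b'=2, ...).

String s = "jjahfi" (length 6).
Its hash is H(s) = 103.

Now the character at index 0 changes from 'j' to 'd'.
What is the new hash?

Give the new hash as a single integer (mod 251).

Answer: 151

Derivation:
val('j') = 10, val('d') = 4
Position k = 0, exponent = n-1-k = 5
B^5 mod M = 3^5 mod 251 = 243
Delta = (4 - 10) * 243 mod 251 = 48
New hash = (103 + 48) mod 251 = 151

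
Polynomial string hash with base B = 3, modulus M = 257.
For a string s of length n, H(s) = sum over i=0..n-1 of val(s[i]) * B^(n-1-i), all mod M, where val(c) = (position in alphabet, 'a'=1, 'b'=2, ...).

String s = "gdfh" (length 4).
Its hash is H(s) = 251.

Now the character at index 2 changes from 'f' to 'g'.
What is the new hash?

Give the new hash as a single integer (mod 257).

val('f') = 6, val('g') = 7
Position k = 2, exponent = n-1-k = 1
B^1 mod M = 3^1 mod 257 = 3
Delta = (7 - 6) * 3 mod 257 = 3
New hash = (251 + 3) mod 257 = 254

Answer: 254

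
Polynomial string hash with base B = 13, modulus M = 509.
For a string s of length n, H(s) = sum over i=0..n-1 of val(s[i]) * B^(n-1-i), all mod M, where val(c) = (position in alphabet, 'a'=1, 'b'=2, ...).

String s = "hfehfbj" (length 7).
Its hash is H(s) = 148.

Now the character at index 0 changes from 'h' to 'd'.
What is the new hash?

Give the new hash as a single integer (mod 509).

val('h') = 8, val('d') = 4
Position k = 0, exponent = n-1-k = 6
B^6 mod M = 13^6 mod 509 = 471
Delta = (4 - 8) * 471 mod 509 = 152
New hash = (148 + 152) mod 509 = 300

Answer: 300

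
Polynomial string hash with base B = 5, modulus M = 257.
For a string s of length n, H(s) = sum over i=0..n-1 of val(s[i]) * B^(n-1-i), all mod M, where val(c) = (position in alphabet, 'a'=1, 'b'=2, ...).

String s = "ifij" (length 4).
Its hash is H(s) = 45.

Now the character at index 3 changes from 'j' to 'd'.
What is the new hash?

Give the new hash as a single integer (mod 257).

val('j') = 10, val('d') = 4
Position k = 3, exponent = n-1-k = 0
B^0 mod M = 5^0 mod 257 = 1
Delta = (4 - 10) * 1 mod 257 = 251
New hash = (45 + 251) mod 257 = 39

Answer: 39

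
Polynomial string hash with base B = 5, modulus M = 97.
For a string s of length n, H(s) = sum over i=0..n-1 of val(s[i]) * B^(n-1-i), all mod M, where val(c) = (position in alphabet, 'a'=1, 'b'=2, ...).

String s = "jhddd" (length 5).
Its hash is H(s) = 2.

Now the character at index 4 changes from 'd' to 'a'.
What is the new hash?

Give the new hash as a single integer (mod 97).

val('d') = 4, val('a') = 1
Position k = 4, exponent = n-1-k = 0
B^0 mod M = 5^0 mod 97 = 1
Delta = (1 - 4) * 1 mod 97 = 94
New hash = (2 + 94) mod 97 = 96

Answer: 96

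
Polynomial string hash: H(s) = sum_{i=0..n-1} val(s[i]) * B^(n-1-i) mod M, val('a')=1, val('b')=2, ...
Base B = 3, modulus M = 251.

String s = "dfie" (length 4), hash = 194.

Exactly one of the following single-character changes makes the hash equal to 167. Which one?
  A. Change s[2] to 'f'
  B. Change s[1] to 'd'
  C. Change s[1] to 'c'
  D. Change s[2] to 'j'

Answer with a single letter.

Answer: C

Derivation:
Option A: s[2]='i'->'f', delta=(6-9)*3^1 mod 251 = 242, hash=194+242 mod 251 = 185
Option B: s[1]='f'->'d', delta=(4-6)*3^2 mod 251 = 233, hash=194+233 mod 251 = 176
Option C: s[1]='f'->'c', delta=(3-6)*3^2 mod 251 = 224, hash=194+224 mod 251 = 167 <-- target
Option D: s[2]='i'->'j', delta=(10-9)*3^1 mod 251 = 3, hash=194+3 mod 251 = 197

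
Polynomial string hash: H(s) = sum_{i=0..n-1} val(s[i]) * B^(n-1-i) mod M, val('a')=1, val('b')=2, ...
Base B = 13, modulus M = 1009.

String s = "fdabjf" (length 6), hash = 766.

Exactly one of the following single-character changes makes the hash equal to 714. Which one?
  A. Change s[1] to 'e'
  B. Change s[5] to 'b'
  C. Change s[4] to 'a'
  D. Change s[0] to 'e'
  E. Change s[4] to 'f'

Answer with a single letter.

Answer: E

Derivation:
Option A: s[1]='d'->'e', delta=(5-4)*13^4 mod 1009 = 309, hash=766+309 mod 1009 = 66
Option B: s[5]='f'->'b', delta=(2-6)*13^0 mod 1009 = 1005, hash=766+1005 mod 1009 = 762
Option C: s[4]='j'->'a', delta=(1-10)*13^1 mod 1009 = 892, hash=766+892 mod 1009 = 649
Option D: s[0]='f'->'e', delta=(5-6)*13^5 mod 1009 = 19, hash=766+19 mod 1009 = 785
Option E: s[4]='j'->'f', delta=(6-10)*13^1 mod 1009 = 957, hash=766+957 mod 1009 = 714 <-- target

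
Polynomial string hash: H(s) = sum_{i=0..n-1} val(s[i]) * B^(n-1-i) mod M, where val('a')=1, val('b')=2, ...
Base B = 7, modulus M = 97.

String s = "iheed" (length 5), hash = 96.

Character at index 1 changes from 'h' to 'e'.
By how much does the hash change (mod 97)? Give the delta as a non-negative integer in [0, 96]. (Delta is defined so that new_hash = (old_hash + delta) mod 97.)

Answer: 38

Derivation:
Delta formula: (val(new) - val(old)) * B^(n-1-k) mod M
  val('e') - val('h') = 5 - 8 = -3
  B^(n-1-k) = 7^3 mod 97 = 52
  Delta = -3 * 52 mod 97 = 38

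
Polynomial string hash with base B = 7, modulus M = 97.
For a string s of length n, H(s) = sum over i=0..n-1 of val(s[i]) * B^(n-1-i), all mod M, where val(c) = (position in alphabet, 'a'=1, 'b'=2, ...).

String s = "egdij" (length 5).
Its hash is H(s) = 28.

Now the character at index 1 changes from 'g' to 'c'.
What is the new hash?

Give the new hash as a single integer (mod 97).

Answer: 14

Derivation:
val('g') = 7, val('c') = 3
Position k = 1, exponent = n-1-k = 3
B^3 mod M = 7^3 mod 97 = 52
Delta = (3 - 7) * 52 mod 97 = 83
New hash = (28 + 83) mod 97 = 14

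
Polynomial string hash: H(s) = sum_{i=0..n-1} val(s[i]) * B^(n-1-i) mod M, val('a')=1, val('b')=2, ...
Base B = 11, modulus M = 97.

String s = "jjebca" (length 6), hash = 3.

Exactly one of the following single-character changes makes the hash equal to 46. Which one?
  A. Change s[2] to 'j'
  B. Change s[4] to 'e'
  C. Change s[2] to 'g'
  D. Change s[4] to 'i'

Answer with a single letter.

Answer: C

Derivation:
Option A: s[2]='e'->'j', delta=(10-5)*11^3 mod 97 = 59, hash=3+59 mod 97 = 62
Option B: s[4]='c'->'e', delta=(5-3)*11^1 mod 97 = 22, hash=3+22 mod 97 = 25
Option C: s[2]='e'->'g', delta=(7-5)*11^3 mod 97 = 43, hash=3+43 mod 97 = 46 <-- target
Option D: s[4]='c'->'i', delta=(9-3)*11^1 mod 97 = 66, hash=3+66 mod 97 = 69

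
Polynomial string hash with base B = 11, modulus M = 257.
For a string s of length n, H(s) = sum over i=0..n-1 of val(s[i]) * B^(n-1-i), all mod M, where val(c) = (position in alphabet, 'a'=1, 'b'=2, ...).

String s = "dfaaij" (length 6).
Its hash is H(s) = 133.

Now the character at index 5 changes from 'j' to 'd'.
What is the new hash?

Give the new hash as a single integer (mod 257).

val('j') = 10, val('d') = 4
Position k = 5, exponent = n-1-k = 0
B^0 mod M = 11^0 mod 257 = 1
Delta = (4 - 10) * 1 mod 257 = 251
New hash = (133 + 251) mod 257 = 127

Answer: 127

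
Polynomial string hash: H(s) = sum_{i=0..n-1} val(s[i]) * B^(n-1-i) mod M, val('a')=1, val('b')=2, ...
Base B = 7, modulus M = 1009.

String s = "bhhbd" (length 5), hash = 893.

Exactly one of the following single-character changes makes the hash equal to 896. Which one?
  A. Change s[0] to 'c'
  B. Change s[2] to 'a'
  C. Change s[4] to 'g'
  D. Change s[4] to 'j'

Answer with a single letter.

Answer: C

Derivation:
Option A: s[0]='b'->'c', delta=(3-2)*7^4 mod 1009 = 383, hash=893+383 mod 1009 = 267
Option B: s[2]='h'->'a', delta=(1-8)*7^2 mod 1009 = 666, hash=893+666 mod 1009 = 550
Option C: s[4]='d'->'g', delta=(7-4)*7^0 mod 1009 = 3, hash=893+3 mod 1009 = 896 <-- target
Option D: s[4]='d'->'j', delta=(10-4)*7^0 mod 1009 = 6, hash=893+6 mod 1009 = 899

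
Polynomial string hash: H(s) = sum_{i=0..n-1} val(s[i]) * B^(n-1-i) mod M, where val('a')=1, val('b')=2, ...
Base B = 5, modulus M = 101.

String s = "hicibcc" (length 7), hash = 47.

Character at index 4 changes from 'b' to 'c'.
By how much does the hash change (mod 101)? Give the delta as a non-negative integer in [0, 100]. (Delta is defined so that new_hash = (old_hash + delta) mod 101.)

Delta formula: (val(new) - val(old)) * B^(n-1-k) mod M
  val('c') - val('b') = 3 - 2 = 1
  B^(n-1-k) = 5^2 mod 101 = 25
  Delta = 1 * 25 mod 101 = 25

Answer: 25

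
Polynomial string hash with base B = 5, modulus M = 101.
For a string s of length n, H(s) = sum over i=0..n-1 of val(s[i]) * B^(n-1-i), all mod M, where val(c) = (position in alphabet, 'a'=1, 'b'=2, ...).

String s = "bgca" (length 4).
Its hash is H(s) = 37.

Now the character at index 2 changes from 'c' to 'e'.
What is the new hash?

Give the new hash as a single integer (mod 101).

Answer: 47

Derivation:
val('c') = 3, val('e') = 5
Position k = 2, exponent = n-1-k = 1
B^1 mod M = 5^1 mod 101 = 5
Delta = (5 - 3) * 5 mod 101 = 10
New hash = (37 + 10) mod 101 = 47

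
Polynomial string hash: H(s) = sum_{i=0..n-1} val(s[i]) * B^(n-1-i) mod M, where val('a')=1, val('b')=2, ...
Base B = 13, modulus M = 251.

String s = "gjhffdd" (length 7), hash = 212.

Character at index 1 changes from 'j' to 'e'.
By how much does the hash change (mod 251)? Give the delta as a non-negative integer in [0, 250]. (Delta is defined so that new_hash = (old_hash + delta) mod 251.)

Delta formula: (val(new) - val(old)) * B^(n-1-k) mod M
  val('e') - val('j') = 5 - 10 = -5
  B^(n-1-k) = 13^5 mod 251 = 64
  Delta = -5 * 64 mod 251 = 182

Answer: 182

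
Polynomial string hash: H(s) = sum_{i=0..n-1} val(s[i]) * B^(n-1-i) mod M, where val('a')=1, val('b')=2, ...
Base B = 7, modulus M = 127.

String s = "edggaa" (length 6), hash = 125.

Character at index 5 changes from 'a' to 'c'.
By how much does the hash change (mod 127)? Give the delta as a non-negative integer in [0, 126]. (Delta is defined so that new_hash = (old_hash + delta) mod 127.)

Delta formula: (val(new) - val(old)) * B^(n-1-k) mod M
  val('c') - val('a') = 3 - 1 = 2
  B^(n-1-k) = 7^0 mod 127 = 1
  Delta = 2 * 1 mod 127 = 2

Answer: 2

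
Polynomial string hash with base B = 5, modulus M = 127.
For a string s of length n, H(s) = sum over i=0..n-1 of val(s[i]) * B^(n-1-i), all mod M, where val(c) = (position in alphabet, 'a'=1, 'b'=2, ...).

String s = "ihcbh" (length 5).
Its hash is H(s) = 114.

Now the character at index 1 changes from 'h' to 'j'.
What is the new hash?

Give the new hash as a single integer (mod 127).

val('h') = 8, val('j') = 10
Position k = 1, exponent = n-1-k = 3
B^3 mod M = 5^3 mod 127 = 125
Delta = (10 - 8) * 125 mod 127 = 123
New hash = (114 + 123) mod 127 = 110

Answer: 110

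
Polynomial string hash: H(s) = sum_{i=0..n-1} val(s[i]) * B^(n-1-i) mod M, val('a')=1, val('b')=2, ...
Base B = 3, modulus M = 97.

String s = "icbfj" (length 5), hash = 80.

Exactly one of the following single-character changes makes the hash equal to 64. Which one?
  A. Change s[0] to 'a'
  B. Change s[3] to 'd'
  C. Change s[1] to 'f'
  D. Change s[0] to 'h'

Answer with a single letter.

Answer: C

Derivation:
Option A: s[0]='i'->'a', delta=(1-9)*3^4 mod 97 = 31, hash=80+31 mod 97 = 14
Option B: s[3]='f'->'d', delta=(4-6)*3^1 mod 97 = 91, hash=80+91 mod 97 = 74
Option C: s[1]='c'->'f', delta=(6-3)*3^3 mod 97 = 81, hash=80+81 mod 97 = 64 <-- target
Option D: s[0]='i'->'h', delta=(8-9)*3^4 mod 97 = 16, hash=80+16 mod 97 = 96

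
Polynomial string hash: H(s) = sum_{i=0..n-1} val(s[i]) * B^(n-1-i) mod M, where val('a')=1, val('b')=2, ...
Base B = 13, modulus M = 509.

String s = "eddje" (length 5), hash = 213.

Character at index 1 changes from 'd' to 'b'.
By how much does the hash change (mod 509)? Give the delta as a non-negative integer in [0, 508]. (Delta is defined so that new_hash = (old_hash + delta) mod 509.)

Answer: 187

Derivation:
Delta formula: (val(new) - val(old)) * B^(n-1-k) mod M
  val('b') - val('d') = 2 - 4 = -2
  B^(n-1-k) = 13^3 mod 509 = 161
  Delta = -2 * 161 mod 509 = 187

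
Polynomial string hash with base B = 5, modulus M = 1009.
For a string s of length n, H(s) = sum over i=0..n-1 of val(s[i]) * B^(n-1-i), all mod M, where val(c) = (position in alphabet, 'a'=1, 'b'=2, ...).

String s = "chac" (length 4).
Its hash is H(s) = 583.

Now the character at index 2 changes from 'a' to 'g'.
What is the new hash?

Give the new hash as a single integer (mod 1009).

Answer: 613

Derivation:
val('a') = 1, val('g') = 7
Position k = 2, exponent = n-1-k = 1
B^1 mod M = 5^1 mod 1009 = 5
Delta = (7 - 1) * 5 mod 1009 = 30
New hash = (583 + 30) mod 1009 = 613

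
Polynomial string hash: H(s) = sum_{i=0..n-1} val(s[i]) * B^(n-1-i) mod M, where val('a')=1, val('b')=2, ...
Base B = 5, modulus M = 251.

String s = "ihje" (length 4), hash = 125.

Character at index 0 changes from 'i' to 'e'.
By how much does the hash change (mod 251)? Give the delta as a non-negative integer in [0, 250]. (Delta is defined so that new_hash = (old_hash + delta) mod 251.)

Answer: 2

Derivation:
Delta formula: (val(new) - val(old)) * B^(n-1-k) mod M
  val('e') - val('i') = 5 - 9 = -4
  B^(n-1-k) = 5^3 mod 251 = 125
  Delta = -4 * 125 mod 251 = 2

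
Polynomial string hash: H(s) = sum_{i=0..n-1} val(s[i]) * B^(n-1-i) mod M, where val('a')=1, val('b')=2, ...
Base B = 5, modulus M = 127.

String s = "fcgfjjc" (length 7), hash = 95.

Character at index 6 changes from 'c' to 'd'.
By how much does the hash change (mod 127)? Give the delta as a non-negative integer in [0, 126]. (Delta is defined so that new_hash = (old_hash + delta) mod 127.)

Answer: 1

Derivation:
Delta formula: (val(new) - val(old)) * B^(n-1-k) mod M
  val('d') - val('c') = 4 - 3 = 1
  B^(n-1-k) = 5^0 mod 127 = 1
  Delta = 1 * 1 mod 127 = 1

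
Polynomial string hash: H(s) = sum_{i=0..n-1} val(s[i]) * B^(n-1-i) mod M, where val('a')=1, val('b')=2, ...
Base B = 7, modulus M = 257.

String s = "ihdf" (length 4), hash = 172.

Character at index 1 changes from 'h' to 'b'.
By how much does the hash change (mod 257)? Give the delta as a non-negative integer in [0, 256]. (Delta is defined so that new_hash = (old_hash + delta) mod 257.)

Delta formula: (val(new) - val(old)) * B^(n-1-k) mod M
  val('b') - val('h') = 2 - 8 = -6
  B^(n-1-k) = 7^2 mod 257 = 49
  Delta = -6 * 49 mod 257 = 220

Answer: 220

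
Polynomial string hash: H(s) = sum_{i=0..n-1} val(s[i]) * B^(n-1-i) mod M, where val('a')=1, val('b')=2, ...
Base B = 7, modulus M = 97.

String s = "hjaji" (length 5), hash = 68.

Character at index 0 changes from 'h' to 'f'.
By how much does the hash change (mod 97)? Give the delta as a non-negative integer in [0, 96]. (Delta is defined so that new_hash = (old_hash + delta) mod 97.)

Delta formula: (val(new) - val(old)) * B^(n-1-k) mod M
  val('f') - val('h') = 6 - 8 = -2
  B^(n-1-k) = 7^4 mod 97 = 73
  Delta = -2 * 73 mod 97 = 48

Answer: 48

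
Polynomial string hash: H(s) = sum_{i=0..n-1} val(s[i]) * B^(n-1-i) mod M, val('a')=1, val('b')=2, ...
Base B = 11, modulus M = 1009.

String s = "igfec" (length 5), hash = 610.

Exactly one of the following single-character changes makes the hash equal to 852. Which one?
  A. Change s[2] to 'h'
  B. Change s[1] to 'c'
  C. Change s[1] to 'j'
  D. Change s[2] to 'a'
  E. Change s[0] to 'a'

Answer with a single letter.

Answer: A

Derivation:
Option A: s[2]='f'->'h', delta=(8-6)*11^2 mod 1009 = 242, hash=610+242 mod 1009 = 852 <-- target
Option B: s[1]='g'->'c', delta=(3-7)*11^3 mod 1009 = 730, hash=610+730 mod 1009 = 331
Option C: s[1]='g'->'j', delta=(10-7)*11^3 mod 1009 = 966, hash=610+966 mod 1009 = 567
Option D: s[2]='f'->'a', delta=(1-6)*11^2 mod 1009 = 404, hash=610+404 mod 1009 = 5
Option E: s[0]='i'->'a', delta=(1-9)*11^4 mod 1009 = 925, hash=610+925 mod 1009 = 526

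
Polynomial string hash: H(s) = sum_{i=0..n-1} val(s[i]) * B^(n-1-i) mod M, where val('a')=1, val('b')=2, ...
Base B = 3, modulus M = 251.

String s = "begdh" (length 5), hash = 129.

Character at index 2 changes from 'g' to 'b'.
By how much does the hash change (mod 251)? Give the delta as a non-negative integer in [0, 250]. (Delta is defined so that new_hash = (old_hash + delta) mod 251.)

Delta formula: (val(new) - val(old)) * B^(n-1-k) mod M
  val('b') - val('g') = 2 - 7 = -5
  B^(n-1-k) = 3^2 mod 251 = 9
  Delta = -5 * 9 mod 251 = 206

Answer: 206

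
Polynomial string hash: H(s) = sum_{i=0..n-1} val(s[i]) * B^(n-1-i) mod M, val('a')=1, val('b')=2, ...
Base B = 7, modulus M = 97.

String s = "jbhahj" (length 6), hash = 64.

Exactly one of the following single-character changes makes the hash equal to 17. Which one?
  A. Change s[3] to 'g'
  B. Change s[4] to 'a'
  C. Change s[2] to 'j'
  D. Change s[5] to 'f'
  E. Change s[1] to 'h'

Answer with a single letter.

Option A: s[3]='a'->'g', delta=(7-1)*7^2 mod 97 = 3, hash=64+3 mod 97 = 67
Option B: s[4]='h'->'a', delta=(1-8)*7^1 mod 97 = 48, hash=64+48 mod 97 = 15
Option C: s[2]='h'->'j', delta=(10-8)*7^3 mod 97 = 7, hash=64+7 mod 97 = 71
Option D: s[5]='j'->'f', delta=(6-10)*7^0 mod 97 = 93, hash=64+93 mod 97 = 60
Option E: s[1]='b'->'h', delta=(8-2)*7^4 mod 97 = 50, hash=64+50 mod 97 = 17 <-- target

Answer: E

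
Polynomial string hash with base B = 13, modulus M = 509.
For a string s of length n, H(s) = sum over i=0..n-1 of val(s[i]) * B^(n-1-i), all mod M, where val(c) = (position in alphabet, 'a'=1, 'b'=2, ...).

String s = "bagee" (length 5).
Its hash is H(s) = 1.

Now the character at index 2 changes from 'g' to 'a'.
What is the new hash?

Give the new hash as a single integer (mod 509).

Answer: 5

Derivation:
val('g') = 7, val('a') = 1
Position k = 2, exponent = n-1-k = 2
B^2 mod M = 13^2 mod 509 = 169
Delta = (1 - 7) * 169 mod 509 = 4
New hash = (1 + 4) mod 509 = 5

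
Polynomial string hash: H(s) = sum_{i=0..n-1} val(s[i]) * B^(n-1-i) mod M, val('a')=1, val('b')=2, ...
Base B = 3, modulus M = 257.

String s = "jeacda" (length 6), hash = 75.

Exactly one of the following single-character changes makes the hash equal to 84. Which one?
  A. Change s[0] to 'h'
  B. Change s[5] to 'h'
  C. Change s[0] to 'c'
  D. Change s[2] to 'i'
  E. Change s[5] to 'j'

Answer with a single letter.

Answer: E

Derivation:
Option A: s[0]='j'->'h', delta=(8-10)*3^5 mod 257 = 28, hash=75+28 mod 257 = 103
Option B: s[5]='a'->'h', delta=(8-1)*3^0 mod 257 = 7, hash=75+7 mod 257 = 82
Option C: s[0]='j'->'c', delta=(3-10)*3^5 mod 257 = 98, hash=75+98 mod 257 = 173
Option D: s[2]='a'->'i', delta=(9-1)*3^3 mod 257 = 216, hash=75+216 mod 257 = 34
Option E: s[5]='a'->'j', delta=(10-1)*3^0 mod 257 = 9, hash=75+9 mod 257 = 84 <-- target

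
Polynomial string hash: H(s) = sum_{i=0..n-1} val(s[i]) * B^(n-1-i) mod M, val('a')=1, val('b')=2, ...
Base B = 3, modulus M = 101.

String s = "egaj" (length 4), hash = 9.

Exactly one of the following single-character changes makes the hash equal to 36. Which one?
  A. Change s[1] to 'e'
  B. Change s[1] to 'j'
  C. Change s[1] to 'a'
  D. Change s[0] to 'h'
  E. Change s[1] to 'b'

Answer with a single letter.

Option A: s[1]='g'->'e', delta=(5-7)*3^2 mod 101 = 83, hash=9+83 mod 101 = 92
Option B: s[1]='g'->'j', delta=(10-7)*3^2 mod 101 = 27, hash=9+27 mod 101 = 36 <-- target
Option C: s[1]='g'->'a', delta=(1-7)*3^2 mod 101 = 47, hash=9+47 mod 101 = 56
Option D: s[0]='e'->'h', delta=(8-5)*3^3 mod 101 = 81, hash=9+81 mod 101 = 90
Option E: s[1]='g'->'b', delta=(2-7)*3^2 mod 101 = 56, hash=9+56 mod 101 = 65

Answer: B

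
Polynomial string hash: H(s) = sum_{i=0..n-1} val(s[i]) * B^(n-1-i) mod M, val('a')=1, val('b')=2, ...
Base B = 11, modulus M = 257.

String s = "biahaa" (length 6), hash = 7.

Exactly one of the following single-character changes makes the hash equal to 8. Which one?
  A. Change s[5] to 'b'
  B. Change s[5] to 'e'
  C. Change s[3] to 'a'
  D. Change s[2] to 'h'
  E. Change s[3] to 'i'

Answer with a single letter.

Answer: A

Derivation:
Option A: s[5]='a'->'b', delta=(2-1)*11^0 mod 257 = 1, hash=7+1 mod 257 = 8 <-- target
Option B: s[5]='a'->'e', delta=(5-1)*11^0 mod 257 = 4, hash=7+4 mod 257 = 11
Option C: s[3]='h'->'a', delta=(1-8)*11^2 mod 257 = 181, hash=7+181 mod 257 = 188
Option D: s[2]='a'->'h', delta=(8-1)*11^3 mod 257 = 65, hash=7+65 mod 257 = 72
Option E: s[3]='h'->'i', delta=(9-8)*11^2 mod 257 = 121, hash=7+121 mod 257 = 128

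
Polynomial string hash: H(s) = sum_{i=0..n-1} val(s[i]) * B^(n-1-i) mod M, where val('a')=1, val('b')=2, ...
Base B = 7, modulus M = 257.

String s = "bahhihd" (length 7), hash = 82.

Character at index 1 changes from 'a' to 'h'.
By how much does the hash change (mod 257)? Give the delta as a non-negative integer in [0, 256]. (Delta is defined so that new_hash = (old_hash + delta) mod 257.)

Answer: 200

Derivation:
Delta formula: (val(new) - val(old)) * B^(n-1-k) mod M
  val('h') - val('a') = 8 - 1 = 7
  B^(n-1-k) = 7^5 mod 257 = 102
  Delta = 7 * 102 mod 257 = 200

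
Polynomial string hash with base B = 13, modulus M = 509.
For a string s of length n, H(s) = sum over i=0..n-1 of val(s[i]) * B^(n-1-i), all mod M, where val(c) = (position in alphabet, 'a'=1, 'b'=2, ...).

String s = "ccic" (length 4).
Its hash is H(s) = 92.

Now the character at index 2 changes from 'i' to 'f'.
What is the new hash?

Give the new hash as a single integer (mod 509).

val('i') = 9, val('f') = 6
Position k = 2, exponent = n-1-k = 1
B^1 mod M = 13^1 mod 509 = 13
Delta = (6 - 9) * 13 mod 509 = 470
New hash = (92 + 470) mod 509 = 53

Answer: 53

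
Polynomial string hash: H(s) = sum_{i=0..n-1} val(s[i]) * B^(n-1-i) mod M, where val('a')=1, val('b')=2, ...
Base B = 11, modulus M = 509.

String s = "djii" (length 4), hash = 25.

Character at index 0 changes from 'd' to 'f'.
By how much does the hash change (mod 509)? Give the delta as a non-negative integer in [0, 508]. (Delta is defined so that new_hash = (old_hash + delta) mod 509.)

Delta formula: (val(new) - val(old)) * B^(n-1-k) mod M
  val('f') - val('d') = 6 - 4 = 2
  B^(n-1-k) = 11^3 mod 509 = 313
  Delta = 2 * 313 mod 509 = 117

Answer: 117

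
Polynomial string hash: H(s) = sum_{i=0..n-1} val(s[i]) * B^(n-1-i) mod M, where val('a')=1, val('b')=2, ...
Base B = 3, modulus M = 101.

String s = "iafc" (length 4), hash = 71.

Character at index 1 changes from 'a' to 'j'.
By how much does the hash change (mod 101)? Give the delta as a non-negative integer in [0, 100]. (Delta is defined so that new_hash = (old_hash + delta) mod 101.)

Answer: 81

Derivation:
Delta formula: (val(new) - val(old)) * B^(n-1-k) mod M
  val('j') - val('a') = 10 - 1 = 9
  B^(n-1-k) = 3^2 mod 101 = 9
  Delta = 9 * 9 mod 101 = 81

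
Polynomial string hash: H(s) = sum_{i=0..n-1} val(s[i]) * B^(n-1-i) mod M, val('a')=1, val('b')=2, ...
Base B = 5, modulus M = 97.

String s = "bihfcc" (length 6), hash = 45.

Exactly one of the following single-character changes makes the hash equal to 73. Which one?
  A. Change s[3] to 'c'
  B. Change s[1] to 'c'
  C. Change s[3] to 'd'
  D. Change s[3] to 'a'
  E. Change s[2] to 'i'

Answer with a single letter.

Answer: E

Derivation:
Option A: s[3]='f'->'c', delta=(3-6)*5^2 mod 97 = 22, hash=45+22 mod 97 = 67
Option B: s[1]='i'->'c', delta=(3-9)*5^4 mod 97 = 33, hash=45+33 mod 97 = 78
Option C: s[3]='f'->'d', delta=(4-6)*5^2 mod 97 = 47, hash=45+47 mod 97 = 92
Option D: s[3]='f'->'a', delta=(1-6)*5^2 mod 97 = 69, hash=45+69 mod 97 = 17
Option E: s[2]='h'->'i', delta=(9-8)*5^3 mod 97 = 28, hash=45+28 mod 97 = 73 <-- target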